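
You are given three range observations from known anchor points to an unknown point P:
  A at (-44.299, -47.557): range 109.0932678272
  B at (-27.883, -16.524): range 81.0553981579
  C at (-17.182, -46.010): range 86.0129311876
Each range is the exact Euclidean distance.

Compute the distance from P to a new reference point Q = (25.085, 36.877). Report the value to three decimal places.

36.974

eq1: (x + 44.299)² + (y + 47.557)² = 109.0932678272²
eq2: (x + 27.883)² + (y + 16.524)² = 81.0553981579²
eq3: (x + 17.182)² + (y + 46.010)² = 86.0129311876²
eq3−eq2, eq3−eq1 (x²,y² cancel):
  -21.402·x + 58.972·y = -533.390198
  -54.234·x − 3.094·y = -2691.188328
det = -21.402·-3.094 − 58.972·-54.234 = 3264.505236
x = (-533.390198·-3.094 − 58.972·-2691.188328) / 3264.505236 = 49.120787
y = (-21.402·-2691.188328 − -533.390198·-54.234) / 3264.505236 = 8.782013
|P − Q| = √((49.120787 − 25.085)² + (8.782013 − 36.877)²) = 36.973603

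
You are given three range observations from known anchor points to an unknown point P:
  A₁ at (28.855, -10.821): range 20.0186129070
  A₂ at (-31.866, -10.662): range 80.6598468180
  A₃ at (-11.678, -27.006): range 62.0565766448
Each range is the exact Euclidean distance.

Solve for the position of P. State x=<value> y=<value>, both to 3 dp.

x=48.762 y=-12.933

eq1: (x − 28.855)² + (y + 10.821)² = 20.0186129070²
eq2: (x + 31.866)² + (y + 10.662)² = 80.6598468180²
eq3: (x + 11.678)² + (y + 27.006)² = 62.0565766448²
eq2−eq3, eq2−eq1 (x²,y² cancel):
  40.376·x − 32.688·y = 2391.571704
  121.442·x − 0.318·y = 5925.850892
det = 40.376·-0.318 − -32.688·121.442 = 3956.856528
x = (2391.571704·-0.318 − -32.688·5925.850892) / 3956.856528 = 48.761863
y = (40.376·5925.850892 − 2391.571704·121.442) / 3956.856528 = -12.933270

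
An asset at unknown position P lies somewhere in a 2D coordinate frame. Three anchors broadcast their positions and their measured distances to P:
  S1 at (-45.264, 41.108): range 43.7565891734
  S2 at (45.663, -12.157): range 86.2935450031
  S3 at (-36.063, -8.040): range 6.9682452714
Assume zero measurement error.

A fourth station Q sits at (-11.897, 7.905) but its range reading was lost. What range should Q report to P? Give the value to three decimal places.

29.978

eq1: (x + 45.264)² + (y − 41.108)² = 43.7565891734²
eq2: (x − 45.663)² + (y + 12.157)² = 86.2935450031²
eq3: (x + 36.063)² + (y + 8.040)² = 6.9682452714²
eq3−eq2, eq3−eq1 (x²,y² cancel):
  163.452·x − 8.234·y = -6530.298818
  -18.402·x + 98.296·y = 507.433137
det = 163.452·98.296 − -8.234·-18.402 = 15915.155724
x = (-6530.298818·98.296 − -8.234·507.433137) / 15915.155724 = -40.070236
y = (163.452·507.433137 − -6530.298818·-18.402) / 15915.155724 = -2.339254
|P − Q| = √((-40.070236 − -11.897)² + (-2.339254 − 7.905)²) = 29.977925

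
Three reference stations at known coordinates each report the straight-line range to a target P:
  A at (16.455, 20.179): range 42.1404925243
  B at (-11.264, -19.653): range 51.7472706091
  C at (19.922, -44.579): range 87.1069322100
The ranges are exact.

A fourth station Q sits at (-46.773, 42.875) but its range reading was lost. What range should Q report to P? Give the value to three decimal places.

25.594

eq1: (x − 16.455)² + (y − 20.179)² = 42.1404925243²
eq2: (x + 11.264)² + (y + 19.653)² = 51.7472706091²
eq3: (x − 19.922)² + (y + 44.579)² = 87.1069322100²
eq1−eq2, eq1−eq3 (x²,y² cancel):
  -55.438·x − 79.664·y = -1066.799866
  6.934·x − 129.516·y = -4105.582270
det = -55.438·-129.516 − -79.664·6.934 = 7732.498184
x = (-1066.799866·-129.516 − -79.664·-4105.582270) / 7732.498184 = -24.429292
y = (-55.438·-4105.582270 − -1066.799866·6.934) / 7732.498184 = 30.391531
|P − Q| = √((-24.429292 − -46.773)² + (30.391531 − 42.875)²) = 25.594497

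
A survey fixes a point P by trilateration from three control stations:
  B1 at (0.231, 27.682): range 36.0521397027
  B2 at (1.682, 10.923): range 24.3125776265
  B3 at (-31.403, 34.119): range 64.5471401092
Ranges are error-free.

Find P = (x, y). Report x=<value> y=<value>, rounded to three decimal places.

x=23.457 y=0.108

eq1: (x − 0.231)² + (y − 27.682)² = 36.0521397027²
eq2: (x − 1.682)² + (y − 10.923)² = 24.3125776265²
eq3: (x + 31.403)² + (y − 34.119)² = 64.5471401092²
eq1−eq2, eq1−eq3 (x²,y² cancel):
  2.902·x − 33.518·y = 64.449914
  -63.268·x + 12.874·y = -1482.668434
det = 2.902·12.874 − -33.518·-63.268 = -2083.256476
x = (64.449914·12.874 − -33.518·-1482.668434) / -2083.256476 = 23.456714
y = (2.902·-1482.668434 − 64.449914·-63.268) / -2083.256476 = 0.108046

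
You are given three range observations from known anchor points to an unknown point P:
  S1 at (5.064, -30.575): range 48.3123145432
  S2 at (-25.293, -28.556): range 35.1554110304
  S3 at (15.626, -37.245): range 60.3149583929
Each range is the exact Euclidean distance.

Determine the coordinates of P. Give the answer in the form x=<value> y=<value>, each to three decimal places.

eq1: (x − 5.064)² + (y + 30.575)² = 48.3123145432²
eq2: (x + 25.293)² + (y + 28.556)² = 35.1554110304²
eq3: (x − 15.626)² + (y + 37.245)² = 60.3149583929²
eq2−eq1, eq2−eq3 (x²,y² cancel):
  60.714·x − 4.038·y = -1592.883076
  81.838·x − 17.378·y = -2225.810365
det = 60.714·-17.378 − -4.038·81.838 = -724.626048
x = (-1592.883076·-17.378 − -4.038·-2225.810365) / -724.626048 = -25.797168
y = (60.714·-2225.810365 − -1592.883076·81.838) / -724.626048 = 6.595796

x=-25.797 y=6.596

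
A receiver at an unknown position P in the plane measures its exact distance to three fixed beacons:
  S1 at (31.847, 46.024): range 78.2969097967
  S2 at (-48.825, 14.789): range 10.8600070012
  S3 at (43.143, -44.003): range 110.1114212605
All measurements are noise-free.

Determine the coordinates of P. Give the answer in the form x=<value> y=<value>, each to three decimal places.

x=-43.335 y=24.159

eq1: (x − 31.847)² + (y − 46.024)² = 78.2969097967²
eq2: (x + 48.825)² + (y − 14.789)² = 10.8600070012²
eq3: (x − 43.143)² + (y + 44.003)² = 110.1114212605²
eq3−eq2, eq3−eq1 (x²,y² cancel):
  -183.936·x + 117.584·y = 10811.598028
  -22.592·x + 180.054·y = 5328.976535
det = -183.936·180.054 − 117.584·-22.592 = -30461.954816
x = (10811.598028·180.054 − 117.584·5328.976535) / -30461.954816 = -43.335009
y = (-183.936·5328.976535 − 10811.598028·-22.592) / -30461.954816 = 24.159152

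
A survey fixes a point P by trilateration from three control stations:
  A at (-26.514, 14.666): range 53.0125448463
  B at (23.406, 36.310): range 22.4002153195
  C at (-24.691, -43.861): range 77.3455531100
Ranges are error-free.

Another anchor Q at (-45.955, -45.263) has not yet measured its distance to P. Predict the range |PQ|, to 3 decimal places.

eq1: (x + 26.514)² + (y − 14.666)² = 53.0125448463²
eq2: (x − 23.406)² + (y − 36.310)² = 22.4002153195²
eq3: (x + 24.691)² + (y + 43.861)² = 77.3455531100²
eq2−eq1, eq2−eq3 (x²,y² cancel):
  -99.840·x − 43.288·y = -3256.733449
  -96.194·x − 160.342·y = -4813.389074
det = -99.840·-160.342 − -43.288·-96.194 = 11844.499408
x = (-3256.733449·-160.342 − -43.288·-4813.389074) / 11844.499408 = 26.495773
y = (-99.840·-4813.389074 − -3256.733449·-96.194) / 11844.499408 = 14.123902
|P − Q| = √((26.495773 − -45.955)² + (14.123902 − -45.263)²) = 93.679873

93.680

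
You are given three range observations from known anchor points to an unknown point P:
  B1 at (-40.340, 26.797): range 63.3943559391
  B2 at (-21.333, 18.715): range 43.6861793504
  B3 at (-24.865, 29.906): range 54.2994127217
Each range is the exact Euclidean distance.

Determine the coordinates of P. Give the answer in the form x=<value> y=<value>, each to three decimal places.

eq1: (x + 40.340)² + (y − 26.797)² = 63.3943559391²
eq2: (x + 21.333)² + (y − 18.715)² = 43.6861793504²
eq3: (x + 24.865)² + (y − 29.906)² = 54.2994127217²
eq1−eq2, eq1−eq3 (x²,y² cancel):
  38.014·x − 16.164·y = 570.315404
  30.950·x + 6.218·y = 237.660395
det = 38.014·6.218 − -16.164·30.950 = 736.646852
x = (570.315404·6.218 − -16.164·237.660395) / 736.646852 = 10.028908
y = (38.014·237.660395 − 570.315404·30.950) / 736.646852 = -11.697382

x=10.029 y=-11.697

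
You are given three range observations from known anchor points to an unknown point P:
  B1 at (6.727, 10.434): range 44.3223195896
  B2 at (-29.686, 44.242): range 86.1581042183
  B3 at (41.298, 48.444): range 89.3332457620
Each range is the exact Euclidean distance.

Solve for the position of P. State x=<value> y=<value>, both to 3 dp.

x=6.631 y=-33.888

eq1: (x − 6.727)² + (y − 10.434)² = 44.3223195896²
eq2: (x + 29.686)² + (y − 44.242)² = 86.1581042183²
eq3: (x − 41.298)² + (y − 48.444)² = 89.3332457620²
eq2−eq1, eq2−eq3 (x²,y² cancel):
  72.826·x − 67.616·y = 2774.258634
  141.968·x + 8.404·y = 656.522904
det = 72.826·8.404 − -67.616·141.968 = 10211.337992
x = (2774.258634·8.404 − -67.616·656.522904) / 10211.337992 = 6.630504
y = (72.826·656.522904 − 2774.258634·141.968) / 10211.337992 = -33.888215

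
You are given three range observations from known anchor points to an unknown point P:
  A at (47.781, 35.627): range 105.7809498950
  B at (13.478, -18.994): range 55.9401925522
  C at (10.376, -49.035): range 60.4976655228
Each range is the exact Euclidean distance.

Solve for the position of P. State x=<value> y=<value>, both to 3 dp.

x=-42.459 y=-19.566

eq1: (x − 47.781)² + (y − 35.627)² = 105.7809498950²
eq2: (x − 13.478)² + (y + 18.994)² = 55.9401925522²
eq3: (x − 10.376)² + (y + 49.035)² = 60.4976655228²
eq3−eq2, eq3−eq1 (x²,y² cancel):
  6.204·x + 60.082·y = -1439.001690
  74.810·x + 169.324·y = -6489.427338
det = 6.204·169.324 − 60.082·74.810 = -3444.248324
x = (-1439.001690·169.324 − 60.082·-6489.427338) / -3444.248324 = -42.459265
y = (6.204·-6489.427338 − -1439.001690·74.810) / -3444.248324 = -19.566333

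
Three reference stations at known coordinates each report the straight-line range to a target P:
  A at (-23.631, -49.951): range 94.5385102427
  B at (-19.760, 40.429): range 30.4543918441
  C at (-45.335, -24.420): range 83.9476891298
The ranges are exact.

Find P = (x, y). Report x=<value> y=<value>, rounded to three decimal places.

eq1: (x + 23.631)² + (y + 49.951)² = 94.5385102427²
eq2: (x + 19.760)² + (y − 40.429)² = 30.4543918441²
eq3: (x + 45.335)² + (y + 24.420)² = 83.9476891298²
eq3−eq2, eq3−eq1 (x²,y² cancel):
  51.150·x + 129.698·y = 5493.107544
  43.408·x − 51.062·y = -1488.387472
det = 51.150·-51.062 − 129.698·43.408 = -8241.752084
x = (5493.107544·-51.062 − 129.698·-1488.387472) / -8241.752084 = 10.610387
y = (51.150·-1488.387472 − 5493.107544·43.408) / -8241.752084 = 38.168563

x=10.610 y=38.169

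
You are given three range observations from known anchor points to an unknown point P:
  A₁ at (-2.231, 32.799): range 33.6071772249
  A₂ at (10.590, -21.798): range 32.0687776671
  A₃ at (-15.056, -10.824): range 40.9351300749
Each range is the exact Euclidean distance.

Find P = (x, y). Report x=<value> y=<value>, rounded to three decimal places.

x=21.016 y=8.529

eq1: (x + 2.231)² + (y − 32.799)² = 33.6071772249²
eq2: (x − 10.590)² + (y + 21.798)² = 32.0687776671²
eq3: (x + 15.056)² + (y + 10.824)² = 40.9351300749²
eq1−eq2, eq1−eq3 (x²,y² cancel):
  25.642·x − 109.194·y = -392.414998
  -25.650·x − 87.246·y = -1283.152163
det = 25.642·-87.246 − -109.194·-25.650 = -5037.988032
x = (-392.414998·-87.246 − -109.194·-1283.152163) / -5037.988032 = 21.015508
y = (25.642·-1283.152163 − -392.414998·-25.650) / -5037.988032 = 8.528808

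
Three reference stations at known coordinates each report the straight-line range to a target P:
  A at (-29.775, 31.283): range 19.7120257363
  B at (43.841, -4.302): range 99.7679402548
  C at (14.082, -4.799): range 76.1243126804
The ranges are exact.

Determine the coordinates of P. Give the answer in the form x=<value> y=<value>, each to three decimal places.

eq1: (x + 29.775)² + (y − 31.283)² = 19.7120257363²
eq2: (x − 43.841)² + (y + 4.302)² = 99.7679402548²
eq3: (x − 14.082)² + (y + 4.799)² = 76.1243126804²
eq1−eq2, eq1−eq3 (x²,y² cancel):
  147.232·x − 71.170·y = -9489.714173
  87.714·x − 72.164·y = -7050.190611
det = 147.232·-72.164 − -71.170·87.714 = -4382.244668
x = (-9489.714173·-72.164 − -71.170·-7050.190611) / -4382.244668 = -41.771668
y = (147.232·-7050.190611 − -9489.714173·87.714) / -4382.244668 = 46.924097

x=-41.772 y=46.924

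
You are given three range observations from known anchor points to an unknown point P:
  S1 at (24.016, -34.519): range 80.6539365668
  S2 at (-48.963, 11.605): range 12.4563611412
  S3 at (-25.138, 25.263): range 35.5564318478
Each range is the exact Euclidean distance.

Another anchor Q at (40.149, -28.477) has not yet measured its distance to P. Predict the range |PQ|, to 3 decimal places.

93.593

eq1: (x − 24.016)² + (y + 34.519)² = 80.6539365668²
eq2: (x + 48.963)² + (y − 11.605)² = 12.4563611412²
eq3: (x + 25.138)² + (y − 25.263)² = 35.5564318478²
eq2−eq1, eq2−eq3 (x²,y² cancel):
  145.958·x − 92.248·y = -7113.618328
  47.650·x + 27.316·y = -2371.012094
det = 145.958·27.316 − -92.248·47.650 = 8382.605928
x = (-7113.618328·27.316 − -92.248·-2371.012094) / 8382.605928 = -49.273069
y = (145.958·-2371.012094 − -7113.618328·47.650) / 8382.605928 = -0.847501
|P − Q| = √((-49.273069 − 40.149)² + (-0.847501 − -28.477)²) = 93.593246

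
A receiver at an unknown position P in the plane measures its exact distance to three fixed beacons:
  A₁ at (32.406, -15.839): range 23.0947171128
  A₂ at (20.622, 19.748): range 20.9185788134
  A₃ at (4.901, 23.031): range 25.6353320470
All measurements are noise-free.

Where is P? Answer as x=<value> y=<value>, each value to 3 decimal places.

eq1: (x − 32.406)² + (y + 15.839)² = 23.0947171128²
eq2: (x − 20.622)² + (y − 19.748)² = 20.9185788134²
eq3: (x − 4.901)² + (y − 23.031)² = 25.6353320470²
eq3−eq1, eq3−eq2 (x²,y² cancel):
  55.010·x − 77.740·y = 870.380286
  31.442·x − 6.566·y = 480.386936
det = 55.010·-6.566 − -77.740·31.442 = 2083.105420
x = (870.380286·-6.566 − -77.740·480.386936) / 2083.105420 = 15.184236
y = (55.010·480.386936 − 870.380286·31.442) / 2083.105420 = -0.451447

x=15.184 y=-0.451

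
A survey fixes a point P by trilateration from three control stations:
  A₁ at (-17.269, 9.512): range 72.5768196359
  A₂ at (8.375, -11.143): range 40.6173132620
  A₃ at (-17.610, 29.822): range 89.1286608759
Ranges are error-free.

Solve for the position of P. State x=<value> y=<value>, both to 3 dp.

eq1: (x + 17.269)² + (y − 9.512)² = 72.5768196359²
eq2: (x − 8.375)² + (y + 11.143)² = 40.6173132620²
eq3: (x + 17.610)² + (y − 29.822)² = 89.1286608759²
eq2−eq1, eq2−eq3 (x²,y² cancel):
  -51.288·x + 41.310·y = -3423.239181
  -51.970·x + 81.930·y = -5288.995343
det = -51.288·81.930 − 41.310·-51.970 = -2055.145140
x = (-3423.239181·81.930 − 41.310·-5288.995343) / -2055.145140 = 30.157281
y = (-51.288·-5288.995343 − -3423.239181·-51.970) / -2055.145140 = -45.425625

x=30.157 y=-45.426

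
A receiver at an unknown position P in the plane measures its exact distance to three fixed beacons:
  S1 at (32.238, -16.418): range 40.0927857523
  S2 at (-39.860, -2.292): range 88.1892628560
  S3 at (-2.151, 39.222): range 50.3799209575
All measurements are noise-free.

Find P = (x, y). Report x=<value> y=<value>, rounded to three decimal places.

x=45.038 y=21.577

eq1: (x − 32.238)² + (y + 16.418)² = 40.0927857523²
eq2: (x + 39.860)² + (y + 2.292)² = 88.1892628560²
eq3: (x + 2.151)² + (y − 39.222)² = 50.3799209575²
eq1−eq2, eq1−eq3 (x²,y² cancel):
  -144.196·x + 28.252·y = -5884.681118
  -68.778·x + 111.280·y = -696.552249
det = -144.196·111.280 − 28.252·-68.778 = -14103.014824
x = (-5884.681118·111.280 − 28.252·-696.552249) / -14103.014824 = 45.037769
y = (-144.196·-696.552249 − -5884.681118·-68.778) / -14103.014824 = 21.576702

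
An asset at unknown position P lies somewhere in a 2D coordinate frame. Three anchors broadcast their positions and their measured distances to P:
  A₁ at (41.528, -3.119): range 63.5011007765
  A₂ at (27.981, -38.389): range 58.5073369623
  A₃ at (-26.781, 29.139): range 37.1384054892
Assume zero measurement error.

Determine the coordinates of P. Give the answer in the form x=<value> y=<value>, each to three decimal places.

x=-21.810 y=-7.665

eq1: (x − 41.528)² + (y + 3.119)² = 63.5011007765²
eq2: (x − 27.981)² + (y + 38.389)² = 58.5073369623²
eq3: (x + 26.781)² + (y − 29.139)² = 37.1384054892²
eq3−eq1, eq3−eq2 (x²,y² cancel):
  136.618·x − 64.516·y = -2485.128975
  109.524·x − 135.056·y = -1353.498916
det = 136.618·-135.056 − -64.516·109.524 = -11385.030224
x = (-2485.128975·-135.056 − -64.516·-1353.498916) / -11385.030224 = -21.810152
y = (136.618·-1353.498916 − -2485.128975·109.524) / -11385.030224 = -7.665237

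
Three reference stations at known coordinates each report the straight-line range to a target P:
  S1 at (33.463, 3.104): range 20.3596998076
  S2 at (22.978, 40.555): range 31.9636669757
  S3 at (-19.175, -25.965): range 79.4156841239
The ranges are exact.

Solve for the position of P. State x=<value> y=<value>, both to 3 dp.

eq1: (x − 33.463)² + (y − 3.104)² = 20.3596998076²
eq2: (x − 22.978)² + (y − 40.555)² = 31.9636669757²
eq3: (x + 19.175)² + (y + 25.965)² = 79.4156841239²
eq2−eq3, eq2−eq1 (x²,y² cancel):
  -84.306·x − 133.040·y = -6416.009537
  20.970·x − 74.902·y = -436.130694
det = -84.306·-74.902 − -133.040·20.970 = 9104.536812
x = (-6416.009537·-74.902 − -133.040·-436.130694) / 9104.536812 = 46.410831
y = (-84.306·-436.130694 − -6416.009537·20.970) / 9104.536812 = 18.816131

x=46.411 y=18.816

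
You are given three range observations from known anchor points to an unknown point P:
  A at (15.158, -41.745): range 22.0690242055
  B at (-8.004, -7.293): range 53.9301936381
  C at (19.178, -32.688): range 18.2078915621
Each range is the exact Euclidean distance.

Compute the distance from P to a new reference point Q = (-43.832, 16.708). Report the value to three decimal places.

eq1: (x − 15.158)² + (y + 41.745)² = 22.0690242055²
eq2: (x + 8.004)² + (y + 7.293)² = 53.9301936381²
eq3: (x − 19.178)² + (y + 32.688)² = 18.2078915621²
eq3−eq2, eq3−eq1 (x²,y² cancel):
  -54.364·x + 50.790·y = -3895.987634
  -8.040·x − 18.114·y = 380.594447
det = -54.364·-18.114 − 50.790·-8.040 = 1393.101096
x = (-3895.987634·-18.114 − 50.790·380.594447) / 1393.101096 = 36.782347
y = (-54.364·380.594447 − -3895.987634·-8.040) / 1393.101096 = -37.337116
|P − Q| = √((36.782347 − -43.832)² + (-37.337116 − 16.708)²) = 97.054353

97.054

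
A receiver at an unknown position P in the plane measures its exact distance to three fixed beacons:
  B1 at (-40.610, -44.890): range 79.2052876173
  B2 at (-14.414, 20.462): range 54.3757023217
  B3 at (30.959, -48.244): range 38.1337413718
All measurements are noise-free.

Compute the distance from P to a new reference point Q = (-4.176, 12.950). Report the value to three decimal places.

eq1: (x + 40.610)² + (y + 44.890)² = 79.2052876173²
eq2: (x + 14.414)² + (y − 20.462)² = 54.3757023217²
eq3: (x − 30.959)² + (y + 48.244)² = 38.1337413718²
eq2−eq1, eq2−eq3 (x²,y² cancel):
  -52.392·x − 130.704·y = -278.933224
  90.746·x − 137.412·y = 4162.021149
det = -52.392·-137.412 − -130.704·90.746 = 19060.154688
x = (-278.933224·-137.412 − -130.704·4162.021149) / 19060.154688 = 30.551776
y = (-52.392·4162.021149 − -278.933224·90.746) / 19060.154688 = -10.112433
|P − Q| = √((30.551776 − -4.176)² + (-10.112433 − 12.950)²) = 41.688059

41.688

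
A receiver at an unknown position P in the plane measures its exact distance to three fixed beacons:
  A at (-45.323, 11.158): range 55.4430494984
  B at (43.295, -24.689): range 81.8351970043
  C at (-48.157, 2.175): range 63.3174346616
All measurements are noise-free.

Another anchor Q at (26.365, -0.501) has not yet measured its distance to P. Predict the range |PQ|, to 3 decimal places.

eq1: (x + 45.323)² + (y − 11.158)² = 55.4430494984²
eq2: (x − 43.295)² + (y + 24.689)² = 81.8351970043²
eq3: (x + 48.157)² + (y − 2.175)² = 63.3174346616²
eq1−eq2, eq1−eq3 (x²,y² cancel):
  177.236·x − 71.694·y = -3317.739278
  -5.668·x − 17.966·y = -790.013813
det = 177.236·-17.966 − -71.694·-5.668 = -3590.583568
x = (-3317.739278·-17.966 − -71.694·-790.013813) / -3590.583568 = -0.826399
y = (177.236·-790.013813 − -3317.739278·-5.668) / -3590.583568 = 44.233432
|P − Q| = √((-0.826399 − 26.365)² + (44.233432 − -0.501)²) = 52.350182

52.350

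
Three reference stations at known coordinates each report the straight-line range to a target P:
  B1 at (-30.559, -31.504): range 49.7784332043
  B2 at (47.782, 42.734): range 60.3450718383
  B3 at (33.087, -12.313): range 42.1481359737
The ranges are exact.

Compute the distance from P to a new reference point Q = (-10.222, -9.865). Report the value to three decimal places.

eq1: (x + 30.559)² + (y + 31.504)² = 49.7784332043²
eq2: (x − 47.782)² + (y − 42.734)² = 60.3450718383²
eq3: (x − 33.087)² + (y + 12.313)² = 42.1481359737²
eq1−eq3, eq1−eq2 (x²,y² cancel):
  127.292·x + 38.382·y = 21.432087
  156.682·x + 148.476·y = 1019.324500
det = 127.292·148.476 − 38.382·156.682 = 12886.038468
x = (21.432087·148.476 − 38.382·1019.324500) / 12886.038468 = -2.789186
y = (127.292·1019.324500 − 21.432087·156.682) / 12886.038468 = 9.808587
|P − Q| = √((-2.789186 − -10.222)² + (9.808587 − -9.865)²) = 21.030852

21.031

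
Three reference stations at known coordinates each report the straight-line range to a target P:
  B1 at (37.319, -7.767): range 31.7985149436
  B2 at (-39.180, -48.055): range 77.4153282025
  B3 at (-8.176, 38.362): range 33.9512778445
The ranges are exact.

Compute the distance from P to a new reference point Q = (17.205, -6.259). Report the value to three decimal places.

17.837

eq1: (x − 37.319)² + (y + 7.767)² = 31.7985149436²
eq2: (x + 39.180)² + (y + 48.055)² = 77.4153282025²
eq3: (x + 8.176)² + (y − 38.362)² = 33.9512778445²
eq1−eq3, eq1−eq2 (x²,y² cancel):
  -90.990·x + 92.258·y = -56.087745
  -152.998·x − 80.576·y = -2590.666113
det = -90.990·-80.576 − 92.258·-152.998 = 21446.899724
x = (-56.087745·-80.576 − 92.258·-2590.666113) / 21446.899724 = 11.354975
y = (-90.990·-2590.666113 − -56.087745·-152.998) / 21446.899724 = 10.590967
|P − Q| = √((11.354975 − 17.205)² + (10.590967 − -6.259)²) = 17.836596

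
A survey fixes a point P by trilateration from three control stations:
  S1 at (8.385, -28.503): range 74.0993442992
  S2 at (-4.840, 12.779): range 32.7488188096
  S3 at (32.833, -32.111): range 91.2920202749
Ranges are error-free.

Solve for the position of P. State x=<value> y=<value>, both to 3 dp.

x=-27.731 y=36.199

eq1: (x − 8.385)² + (y + 28.503)² = 74.0993442992²
eq2: (x + 4.840)² + (y − 12.779)² = 32.7488188096²
eq3: (x − 32.833)² + (y + 32.111)² = 91.2920202749²
eq3−eq2, eq3−eq1 (x²,y² cancel):
  -75.346·x + 89.780·y = 5339.354063
  -48.896·x + 7.216·y = 1617.127164
det = -75.346·7.216 − 89.780·-48.896 = 3846.186144
x = (5339.354063·7.216 − 89.780·1617.127164) / 3846.186144 = -27.730561
y = (-75.346·1617.127164 − 5339.354063·-48.896) / 3846.186144 = 36.199234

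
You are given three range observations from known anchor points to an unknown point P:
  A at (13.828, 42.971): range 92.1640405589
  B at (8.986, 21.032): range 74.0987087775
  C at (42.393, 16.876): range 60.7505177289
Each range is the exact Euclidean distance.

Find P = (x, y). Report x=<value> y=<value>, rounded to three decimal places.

x=44.820 y=-43.826

eq1: (x − 13.828)² + (y − 42.971)² = 92.1640405589²
eq2: (x − 8.986)² + (y − 21.032)² = 74.0987087775²
eq3: (x − 42.393)² + (y − 16.876)² = 60.7505177289²
eq1−eq3, eq1−eq2 (x²,y² cancel):
  57.130·x − 52.190·y = 4847.830368
  -9.684·x − 43.878·y = 1488.964525
det = 57.130·-43.878 − -52.190·-9.684 = -3012.158100
x = (4847.830368·-43.878 − -52.190·1488.964525) / -3012.158100 = 44.819707
y = (57.130·1488.964525 − 4847.830368·-9.684) / -3012.158100 = -43.826030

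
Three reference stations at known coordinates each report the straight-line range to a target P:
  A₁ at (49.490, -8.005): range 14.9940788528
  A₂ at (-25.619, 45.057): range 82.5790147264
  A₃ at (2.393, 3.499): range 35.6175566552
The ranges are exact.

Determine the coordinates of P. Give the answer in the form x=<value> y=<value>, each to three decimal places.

x=34.839 y=-11.194

eq1: (x − 49.490)² + (y + 8.005)² = 14.9940788528²
eq2: (x + 25.619)² + (y − 45.057)² = 82.5790147264²
eq3: (x − 2.393)² + (y − 3.499)² = 35.6175566552²
eq1−eq3, eq1−eq2 (x²,y² cancel):
  -94.194·x + 23.008·y = -3539.158616
  -150.218·x + 106.124·y = -6421.344988
det = -94.194·106.124 − 23.008·-150.218 = -6540.028312
x = (-3539.158616·106.124 − 23.008·-6421.344988) / -6540.028312 = 34.838896
y = (-94.194·-6421.344988 − -3539.158616·-150.218) / -6540.028312 = -11.193658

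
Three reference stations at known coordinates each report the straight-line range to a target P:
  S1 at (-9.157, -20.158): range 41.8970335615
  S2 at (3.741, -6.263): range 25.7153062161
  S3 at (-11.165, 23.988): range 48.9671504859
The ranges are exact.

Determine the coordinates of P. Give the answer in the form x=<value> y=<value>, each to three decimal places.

x=29.314 y=-3.566

eq1: (x + 9.157)² + (y + 20.158)² = 41.8970335615²
eq2: (x − 3.741)² + (y + 6.263)² = 25.7153062161²
eq3: (x + 11.165)² + (y − 23.988)² = 48.9671504859²
eq1−eq2, eq1−eq3 (x²,y² cancel):
  25.796·x + 27.790·y = 657.109084
  -4.016·x + 88.292·y = -432.534649
det = 25.796·88.292 − 27.790·-4.016 = 2389.185072
x = (657.109084·88.292 − 27.790·-432.534649) / 2389.185072 = 29.314436
y = (25.796·-432.534649 − 657.109084·-4.016) / 2389.185072 = -3.565531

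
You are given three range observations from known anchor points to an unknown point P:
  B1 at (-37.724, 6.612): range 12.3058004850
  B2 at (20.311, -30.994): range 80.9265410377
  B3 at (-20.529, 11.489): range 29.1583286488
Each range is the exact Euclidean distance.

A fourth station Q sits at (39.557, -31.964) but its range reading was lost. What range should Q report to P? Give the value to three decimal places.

eq1: (x + 37.724)² + (y − 6.612)² = 12.3058004850²
eq2: (x − 20.311)² + (y + 30.994)² = 80.9265410377²
eq3: (x + 20.529)² + (y − 11.489)² = 29.1583286488²
eq3−eq1, eq3−eq2 (x²,y² cancel):
  -34.390·x − 9.754·y = 1612.157162
  81.680·x − 84.966·y = -4879.169120
det = -34.390·-84.966 − -9.754·81.680 = 3718.687460
x = (1612.157162·-84.966 − -9.754·-4879.169120) / 3718.687460 = -49.633093
y = (-34.390·-4879.169120 − 1612.157162·81.680) / 3718.687460 = 9.711391
|P − Q| = √((-49.633093 − 39.557)² + (9.711391 − -31.964)²) = 98.446488

98.446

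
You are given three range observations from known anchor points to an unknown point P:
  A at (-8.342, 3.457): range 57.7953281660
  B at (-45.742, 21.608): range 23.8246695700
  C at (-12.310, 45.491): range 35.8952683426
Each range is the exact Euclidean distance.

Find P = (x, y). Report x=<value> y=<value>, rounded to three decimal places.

eq1: (x + 8.342)² + (y − 3.457)² = 57.7953281660²
eq2: (x + 45.742)² + (y − 21.608)² = 23.8246695700²
eq3: (x + 12.310)² + (y − 45.491)² = 35.8952683426²
eq2−eq1, eq2−eq3 (x²,y² cancel):
  74.800·x − 36.302·y = -5250.381493
  66.864·x + 47.766·y = -1059.124456
det = 74.800·47.766 − -36.302·66.864 = 6000.193728
x = (-5250.381493·47.766 − -36.302·-1059.124456) / 6000.193728 = -48.204787
y = (74.800·-1059.124456 − -5250.381493·66.864) / 6000.193728 = 45.305037

x=-48.205 y=45.305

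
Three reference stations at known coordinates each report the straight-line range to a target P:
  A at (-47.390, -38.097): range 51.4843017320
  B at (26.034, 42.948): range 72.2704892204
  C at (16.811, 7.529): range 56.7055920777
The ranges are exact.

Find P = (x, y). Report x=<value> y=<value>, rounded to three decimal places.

x=-39.649 y=12.802

eq1: (x + 47.390)² + (y + 38.097)² = 51.4843017320²
eq2: (x − 26.034)² + (y − 42.948)² = 72.2704892204²
eq3: (x − 16.811)² + (y − 7.529)² = 56.7055920777²
eq1−eq3, eq1−eq2 (x²,y² cancel):
  128.402·x + 91.252·y = -3922.788795
  146.848·x + 162.090·y = -3747.283936
det = 128.402·162.090 − 91.252·146.848 = 7412.506484
x = (-3922.788795·162.090 − 91.252·-3747.283936) / 7412.506484 = -39.648894
y = (128.402·-3747.283936 − -3922.788795·146.848) / 7412.506484 = 12.802004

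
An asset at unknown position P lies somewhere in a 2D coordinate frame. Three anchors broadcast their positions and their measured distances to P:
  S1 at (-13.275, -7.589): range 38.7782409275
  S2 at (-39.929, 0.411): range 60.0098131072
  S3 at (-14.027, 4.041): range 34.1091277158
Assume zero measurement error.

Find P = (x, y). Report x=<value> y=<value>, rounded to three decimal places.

eq1: (x + 13.275)² + (y + 7.589)² = 38.7782409275²
eq2: (x + 39.929)² + (y − 0.411)² = 60.0098131072²
eq3: (x + 14.027)² + (y − 4.041)² = 34.1091277158²
eq1−eq2, eq1−eq3 (x²,y² cancel):
  -53.308·x + 16.000·y = -736.750284
  -1.504·x + 23.260·y = 319.587240
det = -53.308·23.260 − 16.000·-1.504 = -1215.880080
x = (-736.750284·23.260 − 16.000·319.587240) / -1215.880080 = 18.299673
y = (-53.308·319.587240 − -736.750284·-1.504) / -1215.880080 = 14.923042

x=18.300 y=14.923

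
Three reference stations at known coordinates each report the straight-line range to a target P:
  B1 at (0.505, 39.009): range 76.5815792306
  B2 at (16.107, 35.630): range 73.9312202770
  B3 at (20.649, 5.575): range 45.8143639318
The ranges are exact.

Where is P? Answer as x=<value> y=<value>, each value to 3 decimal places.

x=4.898 y=-37.446

eq1: (x − 0.505)² + (y − 39.009)² = 76.5815792306²
eq2: (x − 16.107)² + (y − 35.630)² = 73.9312202770²
eq3: (x − 20.649)² + (y − 5.575)² = 45.8143639318²
eq1−eq2, eq1−eq3 (x²,y² cancel):
  31.204·x − 6.758·y = 405.888189
  40.288·x − 66.868·y = 2701.287055
det = 31.204·-66.868 − -6.758·40.288 = -1814.282768
x = (405.888189·-66.868 − -6.758·2701.287055) / -1814.282768 = 4.897601
y = (31.204·2701.287055 − 405.888189·40.288) / -1814.282768 = -37.446499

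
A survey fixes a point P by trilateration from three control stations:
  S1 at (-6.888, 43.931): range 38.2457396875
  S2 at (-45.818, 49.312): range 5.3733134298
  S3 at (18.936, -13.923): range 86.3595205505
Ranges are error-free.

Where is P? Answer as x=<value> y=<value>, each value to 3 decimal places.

x=-45.134 y=43.982

eq1: (x + 6.888)² + (y − 43.931)² = 38.2457396875²
eq2: (x + 45.818)² + (y − 49.312)² = 5.3733134298²
eq3: (x − 18.936)² + (y + 13.923)² = 86.3595205505²
eq3−eq1, eq3−eq2 (x²,y² cancel):
  -51.648·x + 115.708·y = 7420.185465
  -129.508·x + 126.470·y = 11407.634736
det = -51.648·126.470 − 115.708·-129.508 = 8453.189104
x = (7420.185465·126.470 − 115.708·11407.634736) / 8453.189104 = -45.133705
y = (-51.648·11407.634736 − 7420.185465·-129.508) / 8453.189104 = 43.982437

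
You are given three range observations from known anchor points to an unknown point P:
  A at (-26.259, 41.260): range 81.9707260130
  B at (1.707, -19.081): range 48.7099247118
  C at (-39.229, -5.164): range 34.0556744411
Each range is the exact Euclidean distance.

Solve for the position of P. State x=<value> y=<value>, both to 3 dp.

eq1: (x + 26.259)² + (y − 41.260)² = 81.9707260130²
eq2: (x − 1.707)² + (y + 19.081)² = 48.7099247118²
eq3: (x + 39.229)² + (y + 5.164)² = 34.0556744411²
eq3−eq2, eq3−eq1 (x²,y² cancel):
  81.872·x − 27.834·y = -2411.450731
  25.940·x + 92.848·y = -4733.069617
det = 81.872·92.848 − -27.834·25.940 = 8323.665416
x = (-2411.450731·92.848 − -27.834·-4733.069617) / 8323.665416 = -42.726205
y = (81.872·-4733.069617 − -2411.450731·25.940) / 8323.665416 = -39.039633

x=-42.726 y=-39.040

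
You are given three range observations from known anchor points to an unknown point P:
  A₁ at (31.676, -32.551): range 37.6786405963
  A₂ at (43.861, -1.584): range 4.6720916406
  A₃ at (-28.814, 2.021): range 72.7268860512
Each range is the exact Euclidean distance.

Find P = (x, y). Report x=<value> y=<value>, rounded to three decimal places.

x=43.905 y=3.088

eq1: (x − 31.676)² + (y + 32.551)² = 37.6786405963²
eq2: (x − 43.861)² + (y + 1.584)² = 4.6720916406²
eq3: (x + 28.814)² + (y − 2.021)² = 72.7268860512²
eq1−eq2, eq1−eq3 (x²,y² cancel):
  24.370·x + 61.934·y = 1261.211317
  -120.980·x + 69.144·y = -5098.125538
det = 24.370·69.144 − 61.934·-120.980 = 9177.814600
x = (1261.211317·69.144 − 61.934·-5098.125538) / 9177.814600 = 43.905060
y = (24.370·-5098.125538 − 1261.211317·-120.980) / 9177.814600 = 3.087884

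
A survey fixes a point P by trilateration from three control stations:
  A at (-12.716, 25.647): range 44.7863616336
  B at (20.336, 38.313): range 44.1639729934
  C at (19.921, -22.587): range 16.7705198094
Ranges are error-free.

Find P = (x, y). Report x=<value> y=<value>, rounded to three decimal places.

eq1: (x + 12.716)² + (y − 25.647)² = 44.7863616336²
eq2: (x − 20.336)² + (y − 38.313)² = 44.1639729934²
eq3: (x − 19.921)² + (y + 22.587)² = 16.7705198094²
eq2−eq1, eq2−eq3 (x²,y² cancel):
  -66.104·x − 25.332·y = -1117.335278
  -0.830·x − 121.800·y = 694.786121
det = -66.104·-121.800 − -25.332·-0.830 = 8030.441640
x = (-1117.335278·-121.800 − -25.332·694.786121) / 8030.441640 = 19.138643
y = (-66.104·694.786121 − -1117.335278·-0.830) / 8030.441640 = -5.834739

x=19.139 y=-5.835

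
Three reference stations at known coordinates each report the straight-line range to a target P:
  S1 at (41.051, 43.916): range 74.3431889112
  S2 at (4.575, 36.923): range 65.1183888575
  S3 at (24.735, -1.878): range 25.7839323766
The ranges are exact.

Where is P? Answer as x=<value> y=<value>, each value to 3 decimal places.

eq1: (x − 41.051)² + (y − 43.916)² = 74.3431889112²
eq2: (x − 4.575)² + (y − 36.923)² = 65.1183888575²
eq3: (x − 24.735)² + (y + 1.878)² = 25.7839323766²
eq3−eq1, eq3−eq2 (x²,y² cancel):
  32.632·x + 91.588·y = -1863.646021
  -40.320·x + 77.602·y = -2806.701954
det = 32.632·77.602 − 91.588·-40.320 = 6225.136624
x = (-1863.646021·77.602 − 91.588·-2806.701954) / 6225.136624 = 18.061862
y = (32.632·-2806.701954 − -1863.646021·-40.320) / 6225.136624 = -26.783429

x=18.062 y=-26.783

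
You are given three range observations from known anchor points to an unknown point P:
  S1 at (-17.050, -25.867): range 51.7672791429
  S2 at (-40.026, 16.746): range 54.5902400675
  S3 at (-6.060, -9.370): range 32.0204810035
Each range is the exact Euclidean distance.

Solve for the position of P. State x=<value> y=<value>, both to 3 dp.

eq1: (x + 17.050)² + (y + 25.867)² = 51.7672791429²
eq2: (x + 40.026)² + (y − 16.746)² = 54.5902400675²
eq3: (x + 6.060)² + (y + 9.370)² = 32.0204810035²
eq1−eq3, eq1−eq2 (x²,y² cancel):
  21.980·x + 32.994·y = 819.256297
  -45.952·x + 85.226·y = 622.461882
det = 21.980·85.226 − 32.994·-45.952 = 3389.407768
x = (819.256297·85.226 − 32.994·622.461882) / 3389.407768 = 14.540720
y = (21.980·622.461882 − 819.256297·-45.952) / 3389.407768 = 15.143701

x=14.541 y=15.144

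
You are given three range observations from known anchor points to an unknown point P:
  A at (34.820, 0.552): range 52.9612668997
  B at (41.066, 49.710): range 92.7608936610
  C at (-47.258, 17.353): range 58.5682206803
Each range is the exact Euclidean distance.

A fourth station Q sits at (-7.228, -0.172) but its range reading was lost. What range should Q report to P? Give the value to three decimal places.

eq1: (x − 34.820)² + (y − 0.552)² = 52.9612668997²
eq2: (x − 41.066)² + (y − 49.710)² = 92.7608936610²
eq3: (x + 47.258)² + (y − 17.353)² = 58.5682206803²
eq3−eq1, eq3−eq2 (x²,y² cancel):
  164.156·x − 33.602·y = -696.367387
  176.648·x + 64.714·y = -3551.291636
det = 164.156·64.714 − -33.602·176.648 = 16558.917480
x = (-696.367387·64.714 − -33.602·-3551.291636) / 16558.917480 = -9.927897
y = (164.156·-3551.291636 − -696.367387·176.648) / 16558.917480 = -27.776811
|P − Q| = √((-9.927897 − -7.228)² + (-27.776811 − -0.172)²) = 27.736529

27.737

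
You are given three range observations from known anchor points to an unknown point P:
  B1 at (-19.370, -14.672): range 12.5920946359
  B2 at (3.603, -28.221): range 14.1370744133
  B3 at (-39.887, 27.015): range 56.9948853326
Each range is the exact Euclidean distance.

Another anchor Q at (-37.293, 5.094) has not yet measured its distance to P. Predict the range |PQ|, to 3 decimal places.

eq1: (x + 19.370)² + (y + 14.672)² = 12.5920946359²
eq2: (x − 3.603)² + (y + 28.221)² = 14.1370744133²
eq3: (x + 39.887)² + (y − 27.015)² = 56.9948853326²
eq1−eq2, eq1−eq3 (x²,y² cancel):
  45.946·x − 27.098·y = 177.645940
  -41.034·x + 83.374·y = -1359.537597
det = 45.946·83.374 − -27.098·-41.034 = 2718.762472
x = (177.645940·83.374 − -27.098·-1359.537597) / 2718.762472 = -8.102840
y = (45.946·-1359.537597 − 177.645940·-41.034) / 2718.762472 = -20.294451
|P − Q| = √((-8.102840 − -37.293)² + (-20.294451 − 5.094)²) = 38.686417

38.686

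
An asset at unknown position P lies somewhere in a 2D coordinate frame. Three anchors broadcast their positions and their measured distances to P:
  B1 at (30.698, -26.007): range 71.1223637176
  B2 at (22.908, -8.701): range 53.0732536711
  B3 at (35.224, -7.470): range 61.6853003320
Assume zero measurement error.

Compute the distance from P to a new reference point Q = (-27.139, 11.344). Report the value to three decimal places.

21.343

eq1: (x − 30.698)² + (y + 26.007)² = 71.1223637176²
eq2: (x − 22.908)² + (y + 8.701)² = 53.0732536711²
eq3: (x − 35.224)² + (y + 7.470)² = 61.6853003320²
eq3−eq1, eq3−eq2 (x²,y² cancel):
  -9.052·x − 37.074·y = -931.114167
  -24.632·x − 2.462·y = 292.258811
det = -9.052·-2.462 − -37.074·-24.632 = -890.920744
x = (-931.114167·-2.462 − -37.074·292.258811) / -890.920744 = -14.734875
y = (-9.052·292.258811 − -931.114167·-24.632) / -890.920744 = 28.712690
|P − Q| = √((-14.734875 − -27.139)² + (28.712690 − 11.344)²) = 21.343235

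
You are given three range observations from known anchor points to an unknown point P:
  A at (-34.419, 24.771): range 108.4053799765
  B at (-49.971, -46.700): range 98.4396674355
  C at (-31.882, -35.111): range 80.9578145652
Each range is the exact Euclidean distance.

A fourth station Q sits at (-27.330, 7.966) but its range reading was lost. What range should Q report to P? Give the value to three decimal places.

92.524

eq1: (x + 34.419)² + (y − 24.771)² = 108.4053799765²
eq2: (x + 49.971)² + (y + 46.700)² = 98.4396674355²
eq3: (x + 31.882)² + (y + 35.111)² = 80.9578145652²
eq1−eq3, eq1−eq2 (x²,y² cancel):
  5.074·x − 119.764·y = 5648.532912
  -31.104·x − 142.942·y = 4941.079122
det = 5.074·-142.942 − -119.764·-31.104 = -4450.427164
x = (5648.532912·-142.942 − -119.764·4941.079122) / -4450.427164 = 48.455841
y = (5.074·4941.079122 − 5648.532912·-31.104) / -4450.427164 = -45.110951
|P − Q| = √((48.455841 − -27.330)² + (-45.110951 − 7.966)²) = 92.523816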